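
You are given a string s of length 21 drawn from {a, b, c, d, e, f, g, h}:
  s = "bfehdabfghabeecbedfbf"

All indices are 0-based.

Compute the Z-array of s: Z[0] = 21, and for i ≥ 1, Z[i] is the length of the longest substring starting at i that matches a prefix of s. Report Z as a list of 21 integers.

[21, 0, 0, 0, 0, 0, 2, 0, 0, 0, 0, 1, 0, 0, 0, 1, 0, 0, 0, 2, 0]

Z[0]=21
i=1: outside box; Z[1]=0
i=2: outside box; Z[2]=0
i=3: outside box; Z[3]=0
i=4: outside box; Z[4]=0
i=5: outside box; Z[5]=0
i=6: outside box; Z[6]=2 scan→box=[6,8)
i=7: min(r-i=1, Z[1]=0)=0; Z[7]=0
i=8: outside box; Z[8]=0
i=9: outside box; Z[9]=0
i=10: outside box; Z[10]=0
i=11: outside box; Z[11]=1 scan→box=[11,12)
i=12: outside box; Z[12]=0
i=13: outside box; Z[13]=0
i=14: outside box; Z[14]=0
i=15: outside box; Z[15]=1 scan→box=[15,16)
i=16: outside box; Z[16]=0
i=17: outside box; Z[17]=0
i=18: outside box; Z[18]=0
i=19: outside box; Z[19]=2 scan→box=[19,21)
i=20: min(r-i=1, Z[1]=0)=0; Z[20]=0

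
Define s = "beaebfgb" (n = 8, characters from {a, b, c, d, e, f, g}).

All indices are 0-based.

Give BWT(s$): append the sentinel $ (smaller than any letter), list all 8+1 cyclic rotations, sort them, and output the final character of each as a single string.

beg$ebabf

rank  rotation   last
    0  $beaebfgb  b
    1  aebfgb$be  e
    2  b$beaebfg  g
    3  beaebfgb$  $
    4  bfgb$beae  e
    5  eaebfgb$b  b
    6  ebfgb$bea  a
    7  fgb$beaeb  b
    8  gb$beaebf  f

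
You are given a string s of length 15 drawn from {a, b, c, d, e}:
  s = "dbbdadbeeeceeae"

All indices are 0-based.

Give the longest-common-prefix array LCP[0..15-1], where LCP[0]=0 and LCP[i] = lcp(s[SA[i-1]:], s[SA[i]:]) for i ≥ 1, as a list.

[0, 1, 0, 1, 1, 0, 0, 1, 2, 0, 1, 1, 1, 2, 2]

rank | idx | suffix
   0 |   4 | adbeeeceeae
   1 |  13 | ae
   2 |   1 | bbdadbeeeceeae
   3 |   2 | bdadbeeeceeae
   4 |   6 | beeeceeae
   5 |  10 | ceeae
   6 |   3 | dadbeeeceeae
   7 |   0 | dbbdadbeeeceeae
   8 |   5 | dbeeeceeae
   9 |  14 | e
  10 |  12 | eae
  11 |   9 | eceeae
  12 |  11 | eeae
  13 |   8 | eeceeae
  14 |   7 | eeeceeae

SA = [4, 13, 1, 2, 6, 10, 3, 0, 5, 14, 12, 9, 11, 8, 7]
rank  pair      lcp
   1  s[4:],s[13:]  1  'a'
   2  s[13:],s[1:]  0  ''
   3  s[1:],s[2:]  1  'b'
   4  s[2:],s[6:]  1  'b'
   5  s[6:],s[10:]  0  ''
   6  s[10:],s[3:]  0  ''
   7  s[3:],s[0:]  1  'd'
   8  s[0:],s[5:]  2  'db'
   9  s[5:],s[14:]  0  ''
  10  s[14:],s[12:]  1  'e'
  11  s[12:],s[9:]  1  'e'
  12  s[9:],s[11:]  1  'e'
  13  s[11:],s[8:]  2  'ee'
  14  s[8:],s[7:]  2  'ee'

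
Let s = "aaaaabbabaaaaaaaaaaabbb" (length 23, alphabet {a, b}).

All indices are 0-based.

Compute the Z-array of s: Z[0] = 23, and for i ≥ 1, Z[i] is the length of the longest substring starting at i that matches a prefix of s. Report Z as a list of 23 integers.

[23, 4, 3, 2, 1, 0, 0, 1, 0, 5, 5, 5, 5, 5, 5, 7, 4, 3, 2, 1, 0, 0, 0]

Z[0]=23
i=1: i≥r, start 0; Z[1]=4 grow→box=[1,5)
i=2: min(r-i=3, Z[1]=4)=3; Z[2]=3
i=3: min(r-i=2, Z[2]=3)=2; Z[3]=2
i=4: min(r-i=1, Z[3]=2)=1; Z[4]=1
i=5: i≥r, start 0; Z[5]=0
i=6: i≥r, start 0; Z[6]=0
i=7: i≥r, start 0; Z[7]=1 grow→box=[7,8)
i=8: i≥r, start 0; Z[8]=0
i=9: i≥r, start 0; Z[9]=5 grow→box=[9,14)
i=10: min(r-i=4, Z[1]=4)=4; Z[10]=5 grow→box=[10,15)
i=11: min(r-i=4, Z[1]=4)=4; Z[11]=5 grow→box=[11,16)
i=12: min(r-i=4, Z[1]=4)=4; Z[12]=5 grow→box=[12,17)
i=13: min(r-i=4, Z[1]=4)=4; Z[13]=5 grow→box=[13,18)
i=14: min(r-i=4, Z[1]=4)=4; Z[14]=5 grow→box=[14,19)
i=15: min(r-i=4, Z[1]=4)=4; Z[15]=7 grow→box=[15,22)
i=16: min(r-i=6, Z[1]=4)=4; Z[16]=4
i=17: min(r-i=5, Z[2]=3)=3; Z[17]=3
i=18: min(r-i=4, Z[3]=2)=2; Z[18]=2
i=19: min(r-i=3, Z[4]=1)=1; Z[19]=1
i=20: min(r-i=2, Z[5]=0)=0; Z[20]=0
i=21: min(r-i=1, Z[6]=0)=0; Z[21]=0
i=22: i≥r, start 0; Z[22]=0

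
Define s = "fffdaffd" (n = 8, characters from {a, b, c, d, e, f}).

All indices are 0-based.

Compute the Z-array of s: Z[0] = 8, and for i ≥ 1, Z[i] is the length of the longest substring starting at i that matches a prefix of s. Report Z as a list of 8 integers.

Z[0]=8
i=1: outside box; Z[1]=2 grow→box=[1,3)
i=2: min(r-i=1, Z[1]=2)=1; Z[2]=1
i=3: outside box; Z[3]=0
i=4: outside box; Z[4]=0
i=5: outside box; Z[5]=2 grow→box=[5,7)
i=6: min(r-i=1, Z[1]=2)=1; Z[6]=1
i=7: outside box; Z[7]=0

[8, 2, 1, 0, 0, 2, 1, 0]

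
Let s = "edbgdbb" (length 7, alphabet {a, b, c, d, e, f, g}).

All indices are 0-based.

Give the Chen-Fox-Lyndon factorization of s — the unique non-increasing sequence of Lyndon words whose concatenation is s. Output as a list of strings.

emit factor 1: 'e' (i=0, period=1)
emit factor 2: 'd' (i=1, period=1)
emit factor 3: 'bgd' (i=2, period=3)
emit factor 4: 'b' (i=5, period=1)
emit factor 5: 'b' (i=6, period=1)

["e", "d", "bgd", "b", "b"]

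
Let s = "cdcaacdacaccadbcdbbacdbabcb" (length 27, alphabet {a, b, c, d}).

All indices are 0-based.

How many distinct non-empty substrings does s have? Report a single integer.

341

sorted suffixes:
  #0 SA[0]=3  'aacdacaccadbcdbbacdbabcb'
  #1 SA[1]=23  'abcb'
  #2 SA[2]=7  'acaccadbcdbbacdbabcb'
  #3 SA[3]=9  'accadbcdbbacdbabcb'
  #4 SA[4]=4  'acdacaccadbcdbbacdbabcb'
  #5 SA[5]=19  'acdbabcb'
  #6 SA[6]=12  'adbcdbbacdbabcb'
  #7 SA[7]=26  'b'
  #8 SA[8]=22  'babcb'
  #9 SA[9]=18  'bacdbabcb'
  #10 SA[10]=17  'bbacdbabcb'
  #11 SA[11]=24  'bcb'
  #12 SA[12]=14  'bcdbbacdbabcb'
  #13 SA[13]=2  'caacdacaccadbcdbbacdbabcb'
  #14 SA[14]=8  'caccadbcdbbacdbabcb'
  #15 SA[15]=11  'cadbcdbbacdbabcb'
  #16 SA[16]=25  'cb'
  #17 SA[17]=10  'ccadbcdbbacdbabcb'
  #18 SA[18]=5  'cdacaccadbcdbbacdbabcb'
  #19 SA[19]=20  'cdbabcb'
  #20 SA[20]=15  'cdbbacdbabcb'
  #21 SA[21]=0  'cdcaacdacaccadbcdbbacdbabcb'
  #22 SA[22]=6  'dacaccadbcdbbacdbabcb'
  #23 SA[23]=21  'dbabcb'
  #24 SA[24]=16  'dbbacdbabcb'
  #25 SA[25]=13  'dbcdbbacdbabcb'
  #26 SA[26]=1  'dcaacdacaccadbcdbbacdbabcb'

SA = [3, 23, 7, 9, 4, 19, 12, 26, 22, 18, 17, 24, 14, 2, 8, 11, 25, 10, 5, 20, 15, 0, 6, 21, 16, 13, 1]
i: (SA[i-1],SA[i]) lcp shared
  1: (3,23) 1 'a'
  2: (23,7) 1 'a'
  3: (7,9) 2 'ac'
  4: (9,4) 2 'ac'
  5: (4,19) 3 'acd'
  6: (19,12) 1 'a'
  7: (12,26) 0 ''
  8: (26,22) 1 'b'
  9: (22,18) 2 'ba'
  10: (18,17) 1 'b'
  11: (17,24) 1 'b'
  12: (24,14) 2 'bc'
  13: (14,2) 0 ''
  14: (2,8) 2 'ca'
  15: (8,11) 2 'ca'
  16: (11,25) 1 'c'
  17: (25,10) 1 'c'
  18: (10,5) 1 'c'
  19: (5,20) 2 'cd'
  20: (20,15) 3 'cdb'
  21: (15,0) 2 'cd'
  22: (0,6) 0 ''
  23: (6,21) 1 'd'
  24: (21,16) 2 'db'
  25: (16,13) 2 'db'
  26: (13,1) 1 'd'

n(n+1)/2 = 27·28/2 = 378
Σ LCP = 0 + 1 + 1 + 2 + 2 + 3 + 1 + 0 + 1 + 2 + 1 + 1 + 2 + 0 + 2 + 2 + 1 + 1 + 1 + 2 + 3 + 2 + 0 + 1 + 2 + 2 + 1 = 37
distinct = 378 − 37 = 341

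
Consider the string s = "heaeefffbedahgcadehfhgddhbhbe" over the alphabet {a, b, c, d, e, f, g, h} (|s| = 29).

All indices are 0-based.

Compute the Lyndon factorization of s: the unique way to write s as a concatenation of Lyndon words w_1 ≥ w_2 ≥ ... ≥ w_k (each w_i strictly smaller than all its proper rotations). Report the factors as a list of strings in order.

["h", "e", "aeefffbedahgc", "adehfhgddhbhbe"]

emit factor 1: 'h' (i=0, period=1)
emit factor 2: 'e' (i=1, period=1)
emit factor 3: 'aeefffbedahgc' (i=2, period=13)
emit factor 4: 'adehfhgddhbhbe' (i=15, period=14)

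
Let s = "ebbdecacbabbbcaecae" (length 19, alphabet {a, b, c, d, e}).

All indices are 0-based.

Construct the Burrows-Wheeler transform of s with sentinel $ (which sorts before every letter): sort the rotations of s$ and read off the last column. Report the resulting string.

ebccccabebbeebaba$da

rank  rotation              last
    0  $ebbdecacbabbbcaecae  e
    1  abbbcaecae$ebbdecacb  b
    2  acbabbbcaecae$ebbdec  c
    3  ae$ebbdecacbabbbcaec  c
    4  aecae$ebbdecacbabbbc  c
    5  babbbcaecae$ebbdecac  c
    6  bbbcaecae$ebbdecacba  a
    7  bbcaecae$ebbdecacbab  b
    8  bbdecacbabbbcaecae$e  e
    9  bcaecae$ebbdecacbabb  b
   10  bdecacbabbbcaecae$eb  b
   11  cacbabbbcaecae$ebbde  e
   12  cae$ebbdecacbabbbcae  e
   13  caecae$ebbdecacbabbb  b
   14  cbabbbcaecae$ebbdeca  a
   15  decacbabbbcaecae$ebb  b
   16  e$ebbdecacbabbbcaeca  a
   17  ebbdecacbabbbcaecae$  $
   18  ecacbabbbcaecae$ebbd  d
   19  ecae$ebbdecacbabbbca  a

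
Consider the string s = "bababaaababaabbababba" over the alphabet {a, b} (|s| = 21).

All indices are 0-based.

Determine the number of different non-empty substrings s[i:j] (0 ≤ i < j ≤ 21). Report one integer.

173

rank→(start, suffix):
  0 → (20, 'a')
  1 → (5, 'aaababaabbababba')
  2 → (6, 'aababaabbababba')
  3 → (11, 'aabbababba')
  4 → (3, 'abaaababaabbababba')
  5 → (9, 'abaabbababba')
  6 → (1, 'ababaaababaabbababba')
  7 → (7, 'ababaabbababba')
  8 → (15, 'ababba')
  9 → (17, 'abba')
  10 → (12, 'abbababba')
  11 → (19, 'ba')
  12 → (4, 'baaababaabbababba')
  13 → (10, 'baabbababba')
  14 → (2, 'babaaababaabbababba')
  15 → (8, 'babaabbababba')
  16 → (0, 'bababaaababaabbababba')
  17 → (14, 'bababba')
  18 → (16, 'babba')
  19 → (18, 'bba')
  20 → (13, 'bbababba')

SA = [20, 5, 6, 11, 3, 9, 1, 7, 15, 17, 12, 19, 4, 10, 2, 8, 0, 14, 16, 18, 13]
rank  pair      lcp
   1  s[20:],s[5:]  1  'a'
   2  s[5:],s[6:]  2  'aa'
   3  s[6:],s[11:]  3  'aab'
   4  s[11:],s[3:]  1  'a'
   5  s[3:],s[9:]  4  'abaa'
   6  s[9:],s[1:]  3  'aba'
   7  s[1:],s[7:]  6  'ababaa'
   8  s[7:],s[15:]  4  'abab'
   9  s[15:],s[17:]  2  'ab'
  10  s[17:],s[12:]  4  'abba'
  11  s[12:],s[19:]  0  ''
  12  s[19:],s[4:]  2  'ba'
  13  s[4:],s[10:]  3  'baa'
  14  s[10:],s[2:]  2  'ba'
  15  s[2:],s[8:]  5  'babaa'
  16  s[8:],s[0:]  4  'baba'
  17  s[0:],s[14:]  5  'babab'
  18  s[14:],s[16:]  3  'bab'
  19  s[16:],s[18:]  1  'b'
  20  s[18:],s[13:]  3  'bba'

n(n+1)/2 = 21·22/2 = 231
Σ LCP = 0 + 1 + 2 + 3 + 1 + 4 + 3 + 6 + 4 + 2 + 4 + 0 + 2 + 3 + 2 + 5 + 4 + 5 + 3 + 1 + 3 = 58
distinct = 231 − 58 = 173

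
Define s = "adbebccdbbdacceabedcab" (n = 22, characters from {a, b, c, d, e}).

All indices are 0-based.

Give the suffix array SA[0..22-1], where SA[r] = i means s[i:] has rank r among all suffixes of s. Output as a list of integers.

[20, 15, 11, 0, 21, 8, 4, 9, 2, 16, 19, 5, 12, 6, 13, 10, 7, 1, 18, 14, 3, 17]

rank | idx | suffix
   0 |  20 | ab
   1 |  15 | abedcab
   2 |  11 | acceabedcab
   3 |   0 | adbebccdbbdacceabedcab
   4 |  21 | b
   5 |   8 | bbdacceabedcab
   6 |   4 | bccdbbdacceabedcab
   7 |   9 | bdacceabedcab
   8 |   2 | bebccdbbdacceabedcab
   9 |  16 | bedcab
  10 |  19 | cab
  11 |   5 | ccdbbdacceabedcab
  12 |  12 | cceabedcab
  13 |   6 | cdbbdacceabedcab
  14 |  13 | ceabedcab
  15 |  10 | dacceabedcab
  16 |   7 | dbbdacceabedcab
  17 |   1 | dbebccdbbdacceabedcab
  18 |  18 | dcab
  19 |  14 | eabedcab
  20 |   3 | ebccdbbdacceabedcab
  21 |  17 | edcab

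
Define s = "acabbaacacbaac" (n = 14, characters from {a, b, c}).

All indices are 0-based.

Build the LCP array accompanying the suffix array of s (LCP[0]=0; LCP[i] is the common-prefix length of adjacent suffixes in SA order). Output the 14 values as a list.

sorted suffixes:
  #0 SA[0]=11  'aac'
  #1 SA[1]=5  'aacacbaac'
  #2 SA[2]=2  'abbaacacbaac'
  #3 SA[3]=12  'ac'
  #4 SA[4]=0  'acabbaacacbaac'
  #5 SA[5]=6  'acacbaac'
  #6 SA[6]=8  'acbaac'
  #7 SA[7]=10  'baac'
  #8 SA[8]=4  'baacacbaac'
  #9 SA[9]=3  'bbaacacbaac'
  #10 SA[10]=13  'c'
  #11 SA[11]=1  'cabbaacacbaac'
  #12 SA[12]=7  'cacbaac'
  #13 SA[13]=9  'cbaac'

SA = [11, 5, 2, 12, 0, 6, 8, 10, 4, 3, 13, 1, 7, 9]
i: (SA[i-1],SA[i]) lcp shared
  1: (11,5) 3 'aac'
  2: (5,2) 1 'a'
  3: (2,12) 1 'a'
  4: (12,0) 2 'ac'
  5: (0,6) 3 'aca'
  6: (6,8) 2 'ac'
  7: (8,10) 0 ''
  8: (10,4) 4 'baac'
  9: (4,3) 1 'b'
  10: (3,13) 0 ''
  11: (13,1) 1 'c'
  12: (1,7) 2 'ca'
  13: (7,9) 1 'c'

[0, 3, 1, 1, 2, 3, 2, 0, 4, 1, 0, 1, 2, 1]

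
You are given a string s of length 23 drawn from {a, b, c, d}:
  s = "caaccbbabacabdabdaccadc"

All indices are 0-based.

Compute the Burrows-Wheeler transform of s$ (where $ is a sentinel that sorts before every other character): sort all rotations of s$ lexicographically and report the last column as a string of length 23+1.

ccbcdbdacbacaad$accaabba

rank  rotation                  last
    0  $caaccbbabacabdabdaccadc  c
    1  aaccbbabacabdabdaccadc$c  c
    2  abacabdabdaccadc$caaccbb  b
    3  abdabdaccadc$caaccbbabac  c
    4  abdaccadc$caaccbbabacabd  d
    5  acabdabdaccadc$caaccbbab  b
    6  accadc$caaccbbabacabdabd  d
    7  accbbabacabdabdaccadc$ca  a
    8  adc$caaccbbabacabdabdacc  c
    9  babacabdabdaccadc$caaccb  b
   10  bacabdabdaccadc$caaccbba  a
   11  bbabacabdabdaccadc$caacc  c
   12  bdabdaccadc$caaccbbabaca  a
   13  bdaccadc$caaccbbabacabda  a
   14  c$caaccbbabacabdabdaccad  d
   15  caaccbbabacabdabdaccadc$  $
   16  cabdabdaccadc$caaccbbaba  a
   17  cadc$caaccbbabacabdabdac  c
   18  cbbabacabdabdaccadc$caac  c
   19  ccadc$caaccbbabacabdabda  a
   20  ccbbabacabdabdaccadc$caa  a
   21  dabdaccadc$caaccbbabacab  b
   22  daccadc$caaccbbabacabdab  b
   23  dc$caaccbbabacabdabdacca  a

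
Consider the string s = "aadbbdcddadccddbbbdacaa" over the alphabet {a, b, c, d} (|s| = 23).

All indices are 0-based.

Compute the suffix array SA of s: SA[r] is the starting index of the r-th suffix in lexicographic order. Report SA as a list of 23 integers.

[22, 21, 0, 19, 1, 9, 15, 16, 3, 17, 4, 20, 11, 6, 12, 18, 8, 14, 2, 10, 5, 7, 13]

rank | idx | suffix
   0 |  22 | a
   1 |  21 | aa
   2 |   0 | aadbbdcddadccddbbbdacaa
   3 |  19 | acaa
   4 |   1 | adbbdcddadccddbbbdacaa
   5 |   9 | adccddbbbdacaa
   6 |  15 | bbbdacaa
   7 |  16 | bbdacaa
   8 |   3 | bbdcddadccddbbbdacaa
   9 |  17 | bdacaa
  10 |   4 | bdcddadccddbbbdacaa
  11 |  20 | caa
  12 |  11 | ccddbbbdacaa
  13 |   6 | cddadccddbbbdacaa
  14 |  12 | cddbbbdacaa
  15 |  18 | dacaa
  16 |   8 | dadccddbbbdacaa
  17 |  14 | dbbbdacaa
  18 |   2 | dbbdcddadccddbbbdacaa
  19 |  10 | dccddbbbdacaa
  20 |   5 | dcddadccddbbbdacaa
  21 |   7 | ddadccddbbbdacaa
  22 |  13 | ddbbbdacaa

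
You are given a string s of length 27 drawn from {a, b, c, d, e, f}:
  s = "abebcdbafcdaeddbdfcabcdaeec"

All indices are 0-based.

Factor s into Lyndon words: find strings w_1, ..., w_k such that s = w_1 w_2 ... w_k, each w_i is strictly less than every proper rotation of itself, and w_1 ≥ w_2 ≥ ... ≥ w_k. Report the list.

["abebcdbafcdaeddbdfc", "abcdaeec"]

emit factor 1: 'abebcdbafcdaeddbdfc' (i=0, period=19)
emit factor 2: 'abcdaeec' (i=19, period=8)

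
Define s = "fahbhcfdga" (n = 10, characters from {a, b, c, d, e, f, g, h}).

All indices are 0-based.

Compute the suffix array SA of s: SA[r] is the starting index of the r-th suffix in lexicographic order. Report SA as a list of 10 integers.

rank | idx | suffix
   0 |   9 | a
   1 |   1 | ahbhcfdga
   2 |   3 | bhcfdga
   3 |   5 | cfdga
   4 |   7 | dga
   5 |   0 | fahbhcfdga
   6 |   6 | fdga
   7 |   8 | ga
   8 |   2 | hbhcfdga
   9 |   4 | hcfdga

[9, 1, 3, 5, 7, 0, 6, 8, 2, 4]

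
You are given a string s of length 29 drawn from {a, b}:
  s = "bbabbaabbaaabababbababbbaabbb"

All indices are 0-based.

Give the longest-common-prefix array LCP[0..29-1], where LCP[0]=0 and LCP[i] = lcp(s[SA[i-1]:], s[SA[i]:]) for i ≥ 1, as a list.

rank | idx | suffix
   0 |   9 | aaabababbababbbaabbb
   1 |  10 | aabababbababbbaabbb
   2 |   5 | aabbaaabababbababbbaabbb
   3 |  24 | aabbb
   4 |  11 | abababbababbbaabbb
   5 |  13 | ababbababbbaabbb
   6 |  18 | ababbbaabbb
   7 |   6 | abbaaabababbababbbaabbb
   8 |   2 | abbaabbaaabababbababbbaabbb
   9 |  15 | abbababbbaabbb
  10 |  25 | abbb
  11 |  20 | abbbaabbb
  12 |  28 | b
  13 |   8 | baaabababbababbbaabbb
  14 |   4 | baabbaaabababbababbbaabbb
  15 |  23 | baabbb
  16 |  12 | bababbababbbaabbb
  17 |  17 | bababbbaabbb
  18 |   1 | babbaabbaaabababbababbbaabbb
  19 |  14 | babbababbbaabbb
  20 |  19 | babbbaabbb
  21 |  27 | bb
  22 |   7 | bbaaabababbababbbaabbb
  23 |   3 | bbaabbaaabababbababbbaabbb
  24 |  22 | bbaabbb
  25 |  16 | bbababbbaabbb
  26 |   0 | bbabbaabbaaabababbababbbaabbb
  27 |  26 | bbb
  28 |  21 | bbbaabbb

SA = [9, 10, 5, 24, 11, 13, 18, 6, 2, 15, 25, 20, 28, 8, 4, 23, 12, 17, 1, 14, 19, 27, 7, 3, 22, 16, 0, 26, 21]
i: (SA[i-1],SA[i]) lcp shared
  1: (9,10) 2 'aa'
  2: (10,5) 3 'aab'
  3: (5,24) 4 'aabb'
  4: (24,11) 1 'a'
  5: (11,13) 4 'abab'
  6: (13,18) 5 'ababb'
  7: (18,6) 2 'ab'
  8: (6,2) 5 'abbaa'
  9: (2,15) 4 'abba'
  10: (15,25) 3 'abb'
  11: (25,20) 4 'abbb'
  12: (20,28) 0 ''
  13: (28,8) 1 'b'
  14: (8,4) 3 'baa'
  15: (4,23) 5 'baabb'
  16: (23,12) 2 'ba'
  17: (12,17) 6 'bababb'
  18: (17,1) 3 'bab'
  19: (1,14) 5 'babba'
  20: (14,19) 4 'babb'
  21: (19,27) 1 'b'
  22: (27,7) 2 'bb'
  23: (7,3) 4 'bbaa'
  24: (3,22) 6 'bbaabb'
  25: (22,16) 3 'bba'
  26: (16,0) 4 'bbab'
  27: (0,26) 2 'bb'
  28: (26,21) 3 'bbb'

[0, 2, 3, 4, 1, 4, 5, 2, 5, 4, 3, 4, 0, 1, 3, 5, 2, 6, 3, 5, 4, 1, 2, 4, 6, 3, 4, 2, 3]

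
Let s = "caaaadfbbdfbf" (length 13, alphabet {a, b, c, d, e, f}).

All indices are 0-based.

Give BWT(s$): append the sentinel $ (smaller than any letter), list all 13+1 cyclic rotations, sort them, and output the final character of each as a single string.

fcaaafbf$abbdd

rank  rotation        last
    0  $caaaadfbbdfbf  f
    1  aaaadfbbdfbf$c  c
    2  aaadfbbdfbf$ca  a
    3  aadfbbdfbf$caa  a
    4  adfbbdfbf$caaa  a
    5  bbdfbf$caaaadf  f
    6  bdfbf$caaaadfb  b
    7  bf$caaaadfbbdf  f
    8  caaaadfbbdfbf$  $
    9  dfbbdfbf$caaaa  a
   10  dfbf$caaaadfbb  b
   11  f$caaaadfbbdfb  b
   12  fbbdfbf$caaaad  d
   13  fbf$caaaadfbbd  d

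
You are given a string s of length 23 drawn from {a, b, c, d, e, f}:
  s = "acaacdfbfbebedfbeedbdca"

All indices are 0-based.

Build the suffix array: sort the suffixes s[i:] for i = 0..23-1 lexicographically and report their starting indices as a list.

sorted suffixes:
  #0 SA[0]=22  'a'
  #1 SA[1]=2  'aacdfbfbebedfbeedbdca'
  #2 SA[2]=0  'acaacdfbfbebedfbeedbdca'
  #3 SA[3]=3  'acdfbfbebedfbeedbdca'
  #4 SA[4]=19  'bdca'
  #5 SA[5]=9  'bebedfbeedbdca'
  #6 SA[6]=11  'bedfbeedbdca'
  #7 SA[7]=15  'beedbdca'
  #8 SA[8]=7  'bfbebedfbeedbdca'
  #9 SA[9]=21  'ca'
  #10 SA[10]=1  'caacdfbfbebedfbeedbdca'
  #11 SA[11]=4  'cdfbfbebedfbeedbdca'
  #12 SA[12]=18  'dbdca'
  #13 SA[13]=20  'dca'
  #14 SA[14]=13  'dfbeedbdca'
  #15 SA[15]=5  'dfbfbebedfbeedbdca'
  #16 SA[16]=10  'ebedfbeedbdca'
  #17 SA[17]=17  'edbdca'
  #18 SA[18]=12  'edfbeedbdca'
  #19 SA[19]=16  'eedbdca'
  #20 SA[20]=8  'fbebedfbeedbdca'
  #21 SA[21]=14  'fbeedbdca'
  #22 SA[22]=6  'fbfbebedfbeedbdca'

[22, 2, 0, 3, 19, 9, 11, 15, 7, 21, 1, 4, 18, 20, 13, 5, 10, 17, 12, 16, 8, 14, 6]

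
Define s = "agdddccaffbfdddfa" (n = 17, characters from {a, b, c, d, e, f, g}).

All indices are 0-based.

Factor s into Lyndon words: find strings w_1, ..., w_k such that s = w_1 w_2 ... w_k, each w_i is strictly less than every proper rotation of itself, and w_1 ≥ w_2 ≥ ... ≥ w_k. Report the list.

emit factor 1: 'agdddcc' (i=0, period=7)
emit factor 2: 'affbfdddf' (i=7, period=9)
emit factor 3: 'a' (i=16, period=1)

["agdddcc", "affbfdddf", "a"]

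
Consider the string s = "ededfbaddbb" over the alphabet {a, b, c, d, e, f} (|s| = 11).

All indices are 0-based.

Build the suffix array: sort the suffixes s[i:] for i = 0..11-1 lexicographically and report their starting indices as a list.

[6, 10, 5, 9, 8, 7, 1, 3, 0, 2, 4]

sorted suffixes:
  #0 SA[0]=6  'addbb'
  #1 SA[1]=10  'b'
  #2 SA[2]=5  'baddbb'
  #3 SA[3]=9  'bb'
  #4 SA[4]=8  'dbb'
  #5 SA[5]=7  'ddbb'
  #6 SA[6]=1  'dedfbaddbb'
  #7 SA[7]=3  'dfbaddbb'
  #8 SA[8]=0  'ededfbaddbb'
  #9 SA[9]=2  'edfbaddbb'
  #10 SA[10]=4  'fbaddbb'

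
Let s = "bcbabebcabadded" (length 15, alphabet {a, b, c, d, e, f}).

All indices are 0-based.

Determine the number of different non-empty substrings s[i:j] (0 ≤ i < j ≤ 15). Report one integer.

rank | idx | suffix
   0 |   8 | abadded
   1 |   3 | abebcabadded
   2 |  10 | added
   3 |   2 | babebcabadded
   4 |   9 | badded
   5 |   6 | bcabadded
   6 |   0 | bcbabebcabadded
   7 |   4 | bebcabadded
   8 |   7 | cabadded
   9 |   1 | cbabebcabadded
  10 |  14 | d
  11 |  11 | dded
  12 |  12 | ded
  13 |   5 | ebcabadded
  14 |  13 | ed

SA = [8, 3, 10, 2, 9, 6, 0, 4, 7, 1, 14, 11, 12, 5, 13]
i: (SA[i-1],SA[i]) lcp shared
  1: (8,3) 2 'ab'
  2: (3,10) 1 'a'
  3: (10,2) 0 ''
  4: (2,9) 2 'ba'
  5: (9,6) 1 'b'
  6: (6,0) 2 'bc'
  7: (0,4) 1 'b'
  8: (4,7) 0 ''
  9: (7,1) 1 'c'
  10: (1,14) 0 ''
  11: (14,11) 1 'd'
  12: (11,12) 1 'd'
  13: (12,5) 0 ''
  14: (5,13) 1 'e'

n(n+1)/2 = 15·16/2 = 120
Σ LCP = 0 + 2 + 1 + 0 + 2 + 1 + 2 + 1 + 0 + 1 + 0 + 1 + 1 + 0 + 1 = 13
distinct = 120 − 13 = 107

107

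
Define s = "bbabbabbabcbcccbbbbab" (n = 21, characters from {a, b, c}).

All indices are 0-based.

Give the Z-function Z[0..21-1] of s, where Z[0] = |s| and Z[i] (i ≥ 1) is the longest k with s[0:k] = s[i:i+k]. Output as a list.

Z[0]=21
i=1: fresh scan; Z[1]=1 scan→box=[1,2)
i=2: fresh scan; Z[2]=0
i=3: fresh scan; Z[3]=7 scan→box=[3,10)
i=4: min(r-i=6, Z[1]=1)=1; Z[4]=1
i=5: min(r-i=5, Z[2]=0)=0; Z[5]=0
i=6: min(r-i=4, Z[3]=7)=4; Z[6]=4
i=7: min(r-i=3, Z[4]=1)=1; Z[7]=1
i=8: min(r-i=2, Z[5]=0)=0; Z[8]=0
i=9: min(r-i=1, Z[6]=4)=1; Z[9]=1
i=10: fresh scan; Z[10]=0
i=11: fresh scan; Z[11]=1 scan→box=[11,12)
i=12: fresh scan; Z[12]=0
i=13: fresh scan; Z[13]=0
i=14: fresh scan; Z[14]=0
i=15: fresh scan; Z[15]=2 scan→box=[15,17)
i=16: min(r-i=1, Z[1]=1)=1; Z[16]=2 scan→box=[16,18)
i=17: min(r-i=1, Z[1]=1)=1; Z[17]=4 scan→box=[17,21)
i=18: min(r-i=3, Z[1]=1)=1; Z[18]=1
i=19: min(r-i=2, Z[2]=0)=0; Z[19]=0
i=20: min(r-i=1, Z[3]=7)=1; Z[20]=1

[21, 1, 0, 7, 1, 0, 4, 1, 0, 1, 0, 1, 0, 0, 0, 2, 2, 4, 1, 0, 1]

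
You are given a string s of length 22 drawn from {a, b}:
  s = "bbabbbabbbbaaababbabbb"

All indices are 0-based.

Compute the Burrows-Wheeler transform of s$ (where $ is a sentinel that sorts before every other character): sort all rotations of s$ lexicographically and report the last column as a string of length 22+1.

bbaabbbbbbabbbbba$babaa

rank  rotation                 last
    0  $bbabbbabbbbaaababbabbb  b
    1  aaababbabbb$bbabbbabbbb  b
    2  aababbabbb$bbabbbabbbba  a
    3  ababbabbb$bbabbbabbbbaa  a
    4  abbabbb$bbabbbabbbbaaab  b
    5  abbb$bbabbbabbbbaaababb  b
    6  abbbabbbbaaababbabbb$bb  b
    7  abbbbaaababbabbb$bbabbb  b
    8  b$bbabbbabbbbaaababbabb  b
    9  baaababbabbb$bbabbbabbb  b
   10  babbabbb$bbabbbabbbbaaa  a
   11  babbb$bbabbbabbbbaaabab  b
   12  babbbabbbbaaababbabbb$b  b
   13  babbbbaaababbabbb$bbabb  b
   14  bb$bbabbbabbbbaaababbab  b
   15  bbaaababbabbb$bbabbbabb  b
   16  bbabbb$bbabbbabbbbaaaba  a
   17  bbabbbabbbbaaababbabbb$  $
   18  bbabbbbaaababbabbb$bbab  b
   19  bbb$bbabbbabbbbaaababba  a
   20  bbbaaababbabbb$bbabbbab  b
   21  bbbabbbbaaababbabbb$bba  a
   22  bbbbaaababbabbb$bbabbba  a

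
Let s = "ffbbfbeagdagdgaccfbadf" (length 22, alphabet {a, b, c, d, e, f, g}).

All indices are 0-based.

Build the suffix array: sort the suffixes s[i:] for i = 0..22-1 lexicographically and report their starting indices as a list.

rank→(start, suffix):
  0 → (14, 'accfbadf')
  1 → (19, 'adf')
  2 → (7, 'agdagdgaccfbadf')
  3 → (10, 'agdgaccfbadf')
  4 → (18, 'badf')
  5 → (2, 'bbfbeagdagdgaccfbadf')
  6 → (5, 'beagdagdgaccfbadf')
  7 → (3, 'bfbeagdagdgaccfbadf')
  8 → (15, 'ccfbadf')
  9 → (16, 'cfbadf')
  10 → (9, 'dagdgaccfbadf')
  11 → (20, 'df')
  12 → (12, 'dgaccfbadf')
  13 → (6, 'eagdagdgaccfbadf')
  14 → (21, 'f')
  15 → (17, 'fbadf')
  16 → (1, 'fbbfbeagdagdgaccfbadf')
  17 → (4, 'fbeagdagdgaccfbadf')
  18 → (0, 'ffbbfbeagdagdgaccfbadf')
  19 → (13, 'gaccfbadf')
  20 → (8, 'gdagdgaccfbadf')
  21 → (11, 'gdgaccfbadf')

[14, 19, 7, 10, 18, 2, 5, 3, 15, 16, 9, 20, 12, 6, 21, 17, 1, 4, 0, 13, 8, 11]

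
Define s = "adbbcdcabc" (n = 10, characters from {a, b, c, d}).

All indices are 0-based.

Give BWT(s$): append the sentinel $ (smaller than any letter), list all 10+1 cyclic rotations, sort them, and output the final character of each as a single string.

cc$dabbdbac

rank  rotation     last
    0  $adbbcdcabc  c
    1  abc$adbbcdc  c
    2  adbbcdcabc$  $
    3  bbcdcabc$ad  d
    4  bc$adbbcdca  a
    5  bcdcabc$adb  b
    6  c$adbbcdcab  b
    7  cabc$adbbcd  d
    8  cdcabc$adbb  b
    9  dbbcdcabc$a  a
   10  dcabc$adbbc  c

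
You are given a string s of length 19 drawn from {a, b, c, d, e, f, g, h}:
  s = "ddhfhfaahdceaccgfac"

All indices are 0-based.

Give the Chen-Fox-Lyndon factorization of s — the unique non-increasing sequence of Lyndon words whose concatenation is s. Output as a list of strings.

emit factor 1: 'ddhfhf' (i=0, period=6)
emit factor 2: 'aahdceaccgfac' (i=6, period=13)

["ddhfhf", "aahdceaccgfac"]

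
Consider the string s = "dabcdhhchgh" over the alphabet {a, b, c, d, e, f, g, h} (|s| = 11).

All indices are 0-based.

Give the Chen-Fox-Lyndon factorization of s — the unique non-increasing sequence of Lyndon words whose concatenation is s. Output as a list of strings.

emit factor 1: 'd' (i=0, period=1)
emit factor 2: 'abcdhhchgh' (i=1, period=10)

["d", "abcdhhchgh"]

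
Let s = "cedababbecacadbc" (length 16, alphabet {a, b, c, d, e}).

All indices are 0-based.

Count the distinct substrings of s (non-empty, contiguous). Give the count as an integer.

123

sorted suffixes:
  #0 SA[0]=3  'ababbecacadbc'
  #1 SA[1]=5  'abbecacadbc'
  #2 SA[2]=10  'acadbc'
  #3 SA[3]=12  'adbc'
  #4 SA[4]=4  'babbecacadbc'
  #5 SA[5]=6  'bbecacadbc'
  #6 SA[6]=14  'bc'
  #7 SA[7]=7  'becacadbc'
  #8 SA[8]=15  'c'
  #9 SA[9]=9  'cacadbc'
  #10 SA[10]=11  'cadbc'
  #11 SA[11]=0  'cedababbecacadbc'
  #12 SA[12]=2  'dababbecacadbc'
  #13 SA[13]=13  'dbc'
  #14 SA[14]=8  'ecacadbc'
  #15 SA[15]=1  'edababbecacadbc'

SA = [3, 5, 10, 12, 4, 6, 14, 7, 15, 9, 11, 0, 2, 13, 8, 1]
rank  pair      lcp
   1  s[3:],s[5:]  2  'ab'
   2  s[5:],s[10:]  1  'a'
   3  s[10:],s[12:]  1  'a'
   4  s[12:],s[4:]  0  ''
   5  s[4:],s[6:]  1  'b'
   6  s[6:],s[14:]  1  'b'
   7  s[14:],s[7:]  1  'b'
   8  s[7:],s[15:]  0  ''
   9  s[15:],s[9:]  1  'c'
  10  s[9:],s[11:]  2  'ca'
  11  s[11:],s[0:]  1  'c'
  12  s[0:],s[2:]  0  ''
  13  s[2:],s[13:]  1  'd'
  14  s[13:],s[8:]  0  ''
  15  s[8:],s[1:]  1  'e'

n(n+1)/2 = 16·17/2 = 136
Σ LCP = 0 + 2 + 1 + 1 + 0 + 1 + 1 + 1 + 0 + 1 + 2 + 1 + 0 + 1 + 0 + 1 = 13
distinct = 136 − 13 = 123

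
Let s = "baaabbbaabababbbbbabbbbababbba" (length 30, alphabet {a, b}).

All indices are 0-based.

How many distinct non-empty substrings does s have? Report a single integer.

sorted suffixes:
  #0 SA[0]=29  'a'
  #1 SA[1]=1  'aaabbbaabababbbbbabbbbababbba'
  #2 SA[2]=7  'aabababbbbbabbbbababbba'
  #3 SA[3]=2  'aabbbaabababbbbbabbbbababbba'
  #4 SA[4]=8  'abababbbbbabbbbababbba'
  #5 SA[5]=23  'ababbba'
  #6 SA[6]=10  'ababbbbbabbbbababbba'
  #7 SA[7]=25  'abbba'
  #8 SA[8]=3  'abbbaabababbbbbabbbbababbba'
  #9 SA[9]=18  'abbbbababbba'
  #10 SA[10]=12  'abbbbbabbbbababbba'
  #11 SA[11]=28  'ba'
  #12 SA[12]=0  'baaabbbaabababbbbbabbbbababbba'
  #13 SA[13]=6  'baabababbbbbabbbbababbba'
  #14 SA[14]=22  'bababbba'
  #15 SA[15]=9  'bababbbbbabbbbababbba'
  #16 SA[16]=24  'babbba'
  #17 SA[17]=17  'babbbbababbba'
  #18 SA[18]=11  'babbbbbabbbbababbba'
  #19 SA[19]=27  'bba'
  #20 SA[20]=5  'bbaabababbbbbabbbbababbba'
  #21 SA[21]=21  'bbababbba'
  #22 SA[22]=16  'bbabbbbababbba'
  #23 SA[23]=26  'bbba'
  #24 SA[24]=4  'bbbaabababbbbbabbbbababbba'
  #25 SA[25]=20  'bbbababbba'
  #26 SA[26]=15  'bbbabbbbababbba'
  #27 SA[27]=19  'bbbbababbba'
  #28 SA[28]=14  'bbbbabbbbababbba'
  #29 SA[29]=13  'bbbbbabbbbababbba'

SA = [29, 1, 7, 2, 8, 23, 10, 25, 3, 18, 12, 28, 0, 6, 22, 9, 24, 17, 11, 27, 5, 21, 16, 26, 4, 20, 15, 19, 14, 13]
i: (SA[i-1],SA[i]) lcp shared
  1: (29,1) 1 'a'
  2: (1,7) 2 'aa'
  3: (7,2) 3 'aab'
  4: (2,8) 1 'a'
  5: (8,23) 4 'abab'
  6: (23,10) 6 'ababbb'
  7: (10,25) 2 'ab'
  8: (25,3) 5 'abbba'
  9: (3,18) 4 'abbb'
  10: (18,12) 5 'abbbb'
  11: (12,28) 0 ''
  12: (28,0) 2 'ba'
  13: (0,6) 3 'baa'
  14: (6,22) 2 'ba'
  15: (22,9) 7 'bababbb'
  16: (9,24) 3 'bab'
  17: (24,17) 5 'babbb'
  18: (17,11) 6 'babbbb'
  19: (11,27) 1 'b'
  20: (27,5) 3 'bba'
  21: (5,21) 3 'bba'
  22: (21,16) 4 'bbab'
  23: (16,26) 2 'bb'
  24: (26,4) 4 'bbba'
  25: (4,20) 4 'bbba'
  26: (20,15) 5 'bbbab'
  27: (15,19) 3 'bbb'
  28: (19,14) 6 'bbbbab'
  29: (14,13) 4 'bbbb'

n(n+1)/2 = 30·31/2 = 465
Σ LCP = 0 + 1 + 2 + 3 + 1 + 4 + 6 + 2 + 5 + 4 + 5 + 0 + 2 + 3 + 2 + 7 + 3 + 5 + 6 + 1 + 3 + 3 + 4 + 2 + 4 + 4 + 5 + 3 + 6 + 4 = 100
distinct = 465 − 100 = 365

365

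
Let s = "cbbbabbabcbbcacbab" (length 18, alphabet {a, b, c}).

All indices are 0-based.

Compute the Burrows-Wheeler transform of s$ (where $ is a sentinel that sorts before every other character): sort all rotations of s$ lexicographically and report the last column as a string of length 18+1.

rank  rotation             last
    0  $cbbbabbabcbbcacbab  b
    1  ab$cbbbabbabcbbcacb  b
    2  abbabcbbcacbab$cbbb  b
    3  abcbbcacbab$cbbbabb  b
    4  acbab$cbbbabbabcbbc  c
    5  b$cbbbabbabcbbcacba  a
    6  bab$cbbbabbabcbbcac  c
    7  babbabcbbcacbab$cbb  b
    8  babcbbcacbab$cbbbab  b
    9  bbabbabcbbcacbab$cb  b
   10  bbabcbbcacbab$cbbba  a
   11  bbbabbabcbbcacbab$c  c
   12  bbcacbab$cbbbabbabc  c
   13  bcacbab$cbbbabbabcb  b
   14  bcbbcacbab$cbbbabba  a
   15  cacbab$cbbbabbabcbb  b
   16  cbab$cbbbabbabcbbca  a
   17  cbbbabbabcbbcacbab$  $
   18  cbbcacbab$cbbbabbab  b

bbbbcacbbbaccbaba$b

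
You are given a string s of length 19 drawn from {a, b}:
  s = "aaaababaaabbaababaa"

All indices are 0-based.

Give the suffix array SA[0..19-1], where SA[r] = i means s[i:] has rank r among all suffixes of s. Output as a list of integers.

[18, 17, 0, 1, 7, 12, 2, 8, 15, 5, 13, 3, 9, 16, 6, 11, 14, 4, 10]

rank | idx | suffix
   0 |  18 | a
   1 |  17 | aa
   2 |   0 | aaaababaaabbaababaa
   3 |   1 | aaababaaabbaababaa
   4 |   7 | aaabbaababaa
   5 |  12 | aababaa
   6 |   2 | aababaaabbaababaa
   7 |   8 | aabbaababaa
   8 |  15 | abaa
   9 |   5 | abaaabbaababaa
  10 |  13 | ababaa
  11 |   3 | ababaaabbaababaa
  12 |   9 | abbaababaa
  13 |  16 | baa
  14 |   6 | baaabbaababaa
  15 |  11 | baababaa
  16 |  14 | babaa
  17 |   4 | babaaabbaababaa
  18 |  10 | bbaababaa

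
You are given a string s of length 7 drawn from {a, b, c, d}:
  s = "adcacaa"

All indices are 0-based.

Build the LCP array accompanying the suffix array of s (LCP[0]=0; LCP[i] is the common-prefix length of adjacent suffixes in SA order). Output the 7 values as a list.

[0, 1, 1, 1, 0, 2, 0]

sorted suffixes:
  #0 SA[0]=6  'a'
  #1 SA[1]=5  'aa'
  #2 SA[2]=3  'acaa'
  #3 SA[3]=0  'adcacaa'
  #4 SA[4]=4  'caa'
  #5 SA[5]=2  'cacaa'
  #6 SA[6]=1  'dcacaa'

SA = [6, 5, 3, 0, 4, 2, 1]
rank  pair      lcp
   1  s[6:],s[5:]  1  'a'
   2  s[5:],s[3:]  1  'a'
   3  s[3:],s[0:]  1  'a'
   4  s[0:],s[4:]  0  ''
   5  s[4:],s[2:]  2  'ca'
   6  s[2:],s[1:]  0  ''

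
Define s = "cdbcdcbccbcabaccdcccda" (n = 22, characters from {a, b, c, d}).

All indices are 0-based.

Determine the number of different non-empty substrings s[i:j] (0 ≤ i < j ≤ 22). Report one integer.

sorted suffixes:
  #0 SA[0]=21  'a'
  #1 SA[1]=11  'abaccdcccda'
  #2 SA[2]=13  'accdcccda'
  #3 SA[3]=12  'baccdcccda'
  #4 SA[4]=9  'bcabaccdcccda'
  #5 SA[5]=6  'bccbcabaccdcccda'
  #6 SA[6]=2  'bcdcbccbcabaccdcccda'
  #7 SA[7]=10  'cabaccdcccda'
  #8 SA[8]=8  'cbcabaccdcccda'
  #9 SA[9]=5  'cbccbcabaccdcccda'
  #10 SA[10]=7  'ccbcabaccdcccda'
  #11 SA[11]=17  'cccda'
  #12 SA[12]=18  'ccda'
  #13 SA[13]=14  'ccdcccda'
  #14 SA[14]=19  'cda'
  #15 SA[15]=0  'cdbcdcbccbcabaccdcccda'
  #16 SA[16]=3  'cdcbccbcabaccdcccda'
  #17 SA[17]=15  'cdcccda'
  #18 SA[18]=20  'da'
  #19 SA[19]=1  'dbcdcbccbcabaccdcccda'
  #20 SA[20]=4  'dcbccbcabaccdcccda'
  #21 SA[21]=16  'dcccda'

SA = [21, 11, 13, 12, 9, 6, 2, 10, 8, 5, 7, 17, 18, 14, 19, 0, 3, 15, 20, 1, 4, 16]
i: (SA[i-1],SA[i]) lcp shared
  1: (21,11) 1 'a'
  2: (11,13) 1 'a'
  3: (13,12) 0 ''
  4: (12,9) 1 'b'
  5: (9,6) 2 'bc'
  6: (6,2) 2 'bc'
  7: (2,10) 0 ''
  8: (10,8) 1 'c'
  9: (8,5) 3 'cbc'
  10: (5,7) 1 'c'
  11: (7,17) 2 'cc'
  12: (17,18) 2 'cc'
  13: (18,14) 3 'ccd'
  14: (14,19) 1 'c'
  15: (19,0) 2 'cd'
  16: (0,3) 2 'cd'
  17: (3,15) 3 'cdc'
  18: (15,20) 0 ''
  19: (20,1) 1 'd'
  20: (1,4) 1 'd'
  21: (4,16) 2 'dc'

n(n+1)/2 = 22·23/2 = 253
Σ LCP = 0 + 1 + 1 + 0 + 1 + 2 + 2 + 0 + 1 + 3 + 1 + 2 + 2 + 3 + 1 + 2 + 2 + 3 + 0 + 1 + 1 + 2 = 31
distinct = 253 − 31 = 222

222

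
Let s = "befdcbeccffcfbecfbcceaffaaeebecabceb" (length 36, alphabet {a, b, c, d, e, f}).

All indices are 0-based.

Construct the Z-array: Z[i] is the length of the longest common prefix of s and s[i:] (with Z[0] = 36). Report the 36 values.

[36, 0, 0, 0, 0, 2, 0, 0, 0, 0, 0, 0, 0, 2, 0, 0, 0, 1, 0, 0, 0, 0, 0, 0, 0, 0, 0, 0, 2, 0, 0, 0, 1, 0, 0, 1]

Z[0]=36
i=1: outside box; Z[1]=0
i=2: outside box; Z[2]=0
i=3: outside box; Z[3]=0
i=4: outside box; Z[4]=0
i=5: outside box; Z[5]=2 scan→box=[5,7)
i=6: min(r-i=1, Z[1]=0)=0; Z[6]=0
i=7: outside box; Z[7]=0
i=8: outside box; Z[8]=0
i=9: outside box; Z[9]=0
i=10: outside box; Z[10]=0
i=11: outside box; Z[11]=0
i=12: outside box; Z[12]=0
i=13: outside box; Z[13]=2 scan→box=[13,15)
i=14: min(r-i=1, Z[1]=0)=0; Z[14]=0
i=15: outside box; Z[15]=0
i=16: outside box; Z[16]=0
i=17: outside box; Z[17]=1 scan→box=[17,18)
i=18: outside box; Z[18]=0
i=19: outside box; Z[19]=0
i=20: outside box; Z[20]=0
i=21: outside box; Z[21]=0
i=22: outside box; Z[22]=0
i=23: outside box; Z[23]=0
i=24: outside box; Z[24]=0
i=25: outside box; Z[25]=0
i=26: outside box; Z[26]=0
i=27: outside box; Z[27]=0
i=28: outside box; Z[28]=2 scan→box=[28,30)
i=29: min(r-i=1, Z[1]=0)=0; Z[29]=0
i=30: outside box; Z[30]=0
i=31: outside box; Z[31]=0
i=32: outside box; Z[32]=1 scan→box=[32,33)
i=33: outside box; Z[33]=0
i=34: outside box; Z[34]=0
i=35: outside box; Z[35]=1 scan→box=[35,36)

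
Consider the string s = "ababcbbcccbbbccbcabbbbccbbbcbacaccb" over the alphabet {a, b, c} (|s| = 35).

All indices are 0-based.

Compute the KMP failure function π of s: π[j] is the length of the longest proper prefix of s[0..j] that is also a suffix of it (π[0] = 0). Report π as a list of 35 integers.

π[0] = 0
j=1 s[j]='b': π[1]=0 (border '')
j=2 s[j]='a': π[2]=1 (border 'a')
j=3 s[j]='b': π[3]=2 (border 'ab')
j=4 s[j]='c': k: 2→0; π[4]=0 (border '')
j=5 s[j]='b': π[5]=0 (border '')
j=6 s[j]='b': π[6]=0 (border '')
j=7 s[j]='c': π[7]=0 (border '')
j=8 s[j]='c': π[8]=0 (border '')
j=9 s[j]='c': π[9]=0 (border '')
j=10 s[j]='b': π[10]=0 (border '')
j=11 s[j]='b': π[11]=0 (border '')
j=12 s[j]='b': π[12]=0 (border '')
j=13 s[j]='c': π[13]=0 (border '')
j=14 s[j]='c': π[14]=0 (border '')
j=15 s[j]='b': π[15]=0 (border '')
j=16 s[j]='c': π[16]=0 (border '')
j=17 s[j]='a': π[17]=1 (border 'a')
j=18 s[j]='b': π[18]=2 (border 'ab')
j=19 s[j]='b': k: 2→0; π[19]=0 (border '')
j=20 s[j]='b': π[20]=0 (border '')
j=21 s[j]='b': π[21]=0 (border '')
j=22 s[j]='c': π[22]=0 (border '')
j=23 s[j]='c': π[23]=0 (border '')
j=24 s[j]='b': π[24]=0 (border '')
j=25 s[j]='b': π[25]=0 (border '')
j=26 s[j]='b': π[26]=0 (border '')
j=27 s[j]='c': π[27]=0 (border '')
j=28 s[j]='b': π[28]=0 (border '')
j=29 s[j]='a': π[29]=1 (border 'a')
j=30 s[j]='c': k: 1→0; π[30]=0 (border '')
j=31 s[j]='a': π[31]=1 (border 'a')
j=32 s[j]='c': k: 1→0; π[32]=0 (border '')
j=33 s[j]='c': π[33]=0 (border '')
j=34 s[j]='b': π[34]=0 (border '')

[0, 0, 1, 2, 0, 0, 0, 0, 0, 0, 0, 0, 0, 0, 0, 0, 0, 1, 2, 0, 0, 0, 0, 0, 0, 0, 0, 0, 0, 1, 0, 1, 0, 0, 0]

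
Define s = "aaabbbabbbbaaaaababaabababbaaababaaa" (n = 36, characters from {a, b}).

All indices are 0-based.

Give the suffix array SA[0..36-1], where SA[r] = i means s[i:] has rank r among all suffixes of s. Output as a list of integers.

[35, 34, 33, 11, 12, 27, 13, 0, 28, 14, 19, 1, 31, 17, 29, 15, 20, 22, 24, 2, 6, 32, 10, 26, 18, 30, 16, 21, 23, 5, 9, 25, 4, 8, 3, 7]

rank | idx | suffix
   0 |  35 | a
   1 |  34 | aa
   2 |  33 | aaa
   3 |  11 | aaaaababaabababbaaababaaa
   4 |  12 | aaaababaabababbaaababaaa
   5 |  27 | aaababaaa
   6 |  13 | aaababaabababbaaababaaa
   7 |   0 | aaabbbabbbbaaaaababaabababbaaababaaa
   8 |  28 | aababaaa
   9 |  14 | aababaabababbaaababaaa
  10 |  19 | aabababbaaababaaa
  11 |   1 | aabbbabbbbaaaaababaabababbaaababaaa
  12 |  31 | abaaa
  13 |  17 | abaabababbaaababaaa
  14 |  29 | ababaaa
  15 |  15 | ababaabababbaaababaaa
  16 |  20 | abababbaaababaaa
  17 |  22 | ababbaaababaaa
  18 |  24 | abbaaababaaa
  19 |   2 | abbbabbbbaaaaababaabababbaaababaaa
  20 |   6 | abbbbaaaaababaabababbaaababaaa
  21 |  32 | baaa
  22 |  10 | baaaaababaabababbaaababaaa
  23 |  26 | baaababaaa
  24 |  18 | baabababbaaababaaa
  25 |  30 | babaaa
  26 |  16 | babaabababbaaababaaa
  27 |  21 | bababbaaababaaa
  28 |  23 | babbaaababaaa
  29 |   5 | babbbbaaaaababaabababbaaababaaa
  30 |   9 | bbaaaaababaabababbaaababaaa
  31 |  25 | bbaaababaaa
  32 |   4 | bbabbbbaaaaababaabababbaaababaaa
  33 |   8 | bbbaaaaababaabababbaaababaaa
  34 |   3 | bbbabbbbaaaaababaabababbaaababaaa
  35 |   7 | bbbbaaaaababaabababbaaababaaa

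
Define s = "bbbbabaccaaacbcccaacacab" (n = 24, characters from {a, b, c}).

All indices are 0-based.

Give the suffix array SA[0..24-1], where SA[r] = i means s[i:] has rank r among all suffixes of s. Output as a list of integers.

[9, 17, 10, 22, 4, 20, 18, 11, 6, 23, 3, 5, 2, 1, 0, 13, 8, 16, 21, 19, 12, 7, 15, 14]

rank→(start, suffix):
  0 → (9, 'aaacbcccaacacab')
  1 → (17, 'aacacab')
  2 → (10, 'aacbcccaacacab')
  3 → (22, 'ab')
  4 → (4, 'abaccaaacbcccaacacab')
  5 → (20, 'acab')
  6 → (18, 'acacab')
  7 → (11, 'acbcccaacacab')
  8 → (6, 'accaaacbcccaacacab')
  9 → (23, 'b')
  10 → (3, 'babaccaaacbcccaacacab')
  11 → (5, 'baccaaacbcccaacacab')
  12 → (2, 'bbabaccaaacbcccaacacab')
  13 → (1, 'bbbabaccaaacbcccaacacab')
  14 → (0, 'bbbbabaccaaacbcccaacacab')
  15 → (13, 'bcccaacacab')
  16 → (8, 'caaacbcccaacacab')
  17 → (16, 'caacacab')
  18 → (21, 'cab')
  19 → (19, 'cacab')
  20 → (12, 'cbcccaacacab')
  21 → (7, 'ccaaacbcccaacacab')
  22 → (15, 'ccaacacab')
  23 → (14, 'cccaacacab')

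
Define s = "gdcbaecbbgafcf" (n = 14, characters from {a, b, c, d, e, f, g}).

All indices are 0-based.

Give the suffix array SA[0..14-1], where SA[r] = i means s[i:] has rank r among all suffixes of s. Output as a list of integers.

[4, 10, 3, 7, 8, 2, 6, 12, 1, 5, 13, 11, 9, 0]

rank→(start, suffix):
  0 → (4, 'aecbbgafcf')
  1 → (10, 'afcf')
  2 → (3, 'baecbbgafcf')
  3 → (7, 'bbgafcf')
  4 → (8, 'bgafcf')
  5 → (2, 'cbaecbbgafcf')
  6 → (6, 'cbbgafcf')
  7 → (12, 'cf')
  8 → (1, 'dcbaecbbgafcf')
  9 → (5, 'ecbbgafcf')
  10 → (13, 'f')
  11 → (11, 'fcf')
  12 → (9, 'gafcf')
  13 → (0, 'gdcbaecbbgafcf')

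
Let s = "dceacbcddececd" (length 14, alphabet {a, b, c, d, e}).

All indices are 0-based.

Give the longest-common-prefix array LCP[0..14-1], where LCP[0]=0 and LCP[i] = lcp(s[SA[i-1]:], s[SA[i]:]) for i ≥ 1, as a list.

sorted suffixes:
  #0 SA[0]=3  'acbcddececd'
  #1 SA[1]=5  'bcddececd'
  #2 SA[2]=4  'cbcddececd'
  #3 SA[3]=12  'cd'
  #4 SA[4]=6  'cddececd'
  #5 SA[5]=1  'ceacbcddececd'
  #6 SA[6]=10  'cecd'
  #7 SA[7]=13  'd'
  #8 SA[8]=0  'dceacbcddececd'
  #9 SA[9]=7  'ddececd'
  #10 SA[10]=8  'dececd'
  #11 SA[11]=2  'eacbcddececd'
  #12 SA[12]=11  'ecd'
  #13 SA[13]=9  'ececd'

SA = [3, 5, 4, 12, 6, 1, 10, 13, 0, 7, 8, 2, 11, 9]
i: (SA[i-1],SA[i]) lcp shared
  1: (3,5) 0 ''
  2: (5,4) 0 ''
  3: (4,12) 1 'c'
  4: (12,6) 2 'cd'
  5: (6,1) 1 'c'
  6: (1,10) 2 'ce'
  7: (10,13) 0 ''
  8: (13,0) 1 'd'
  9: (0,7) 1 'd'
  10: (7,8) 1 'd'
  11: (8,2) 0 ''
  12: (2,11) 1 'e'
  13: (11,9) 2 'ec'

[0, 0, 0, 1, 2, 1, 2, 0, 1, 1, 1, 0, 1, 2]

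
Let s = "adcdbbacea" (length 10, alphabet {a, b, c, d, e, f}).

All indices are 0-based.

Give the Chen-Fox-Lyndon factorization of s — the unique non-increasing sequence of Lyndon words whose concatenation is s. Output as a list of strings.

emit factor 1: 'adcdbb' (i=0, period=6)
emit factor 2: 'ace' (i=6, period=3)
emit factor 3: 'a' (i=9, period=1)

["adcdbb", "ace", "a"]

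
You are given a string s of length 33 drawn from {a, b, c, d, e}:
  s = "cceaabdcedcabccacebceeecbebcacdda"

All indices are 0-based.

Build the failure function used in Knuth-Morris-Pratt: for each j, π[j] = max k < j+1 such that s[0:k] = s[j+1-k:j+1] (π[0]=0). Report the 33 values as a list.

π[0] = 0
j=1 s[j]='c': π[1]=1 (border 'c')
j=2 s[j]='e': k: 1→0; π[2]=0 (border '')
j=3 s[j]='a': π[3]=0 (border '')
j=4 s[j]='a': π[4]=0 (border '')
j=5 s[j]='b': π[5]=0 (border '')
j=6 s[j]='d': π[6]=0 (border '')
j=7 s[j]='c': π[7]=1 (border 'c')
j=8 s[j]='e': k: 1→0; π[8]=0 (border '')
j=9 s[j]='d': π[9]=0 (border '')
j=10 s[j]='c': π[10]=1 (border 'c')
j=11 s[j]='a': k: 1→0; π[11]=0 (border '')
j=12 s[j]='b': π[12]=0 (border '')
j=13 s[j]='c': π[13]=1 (border 'c')
j=14 s[j]='c': π[14]=2 (border 'cc')
j=15 s[j]='a': k: 2→1→0; π[15]=0 (border '')
j=16 s[j]='c': π[16]=1 (border 'c')
j=17 s[j]='e': k: 1→0; π[17]=0 (border '')
j=18 s[j]='b': π[18]=0 (border '')
j=19 s[j]='c': π[19]=1 (border 'c')
j=20 s[j]='e': k: 1→0; π[20]=0 (border '')
j=21 s[j]='e': π[21]=0 (border '')
j=22 s[j]='e': π[22]=0 (border '')
j=23 s[j]='c': π[23]=1 (border 'c')
j=24 s[j]='b': k: 1→0; π[24]=0 (border '')
j=25 s[j]='e': π[25]=0 (border '')
j=26 s[j]='b': π[26]=0 (border '')
j=27 s[j]='c': π[27]=1 (border 'c')
j=28 s[j]='a': k: 1→0; π[28]=0 (border '')
j=29 s[j]='c': π[29]=1 (border 'c')
j=30 s[j]='d': k: 1→0; π[30]=0 (border '')
j=31 s[j]='d': π[31]=0 (border '')
j=32 s[j]='a': π[32]=0 (border '')

[0, 1, 0, 0, 0, 0, 0, 1, 0, 0, 1, 0, 0, 1, 2, 0, 1, 0, 0, 1, 0, 0, 0, 1, 0, 0, 0, 1, 0, 1, 0, 0, 0]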